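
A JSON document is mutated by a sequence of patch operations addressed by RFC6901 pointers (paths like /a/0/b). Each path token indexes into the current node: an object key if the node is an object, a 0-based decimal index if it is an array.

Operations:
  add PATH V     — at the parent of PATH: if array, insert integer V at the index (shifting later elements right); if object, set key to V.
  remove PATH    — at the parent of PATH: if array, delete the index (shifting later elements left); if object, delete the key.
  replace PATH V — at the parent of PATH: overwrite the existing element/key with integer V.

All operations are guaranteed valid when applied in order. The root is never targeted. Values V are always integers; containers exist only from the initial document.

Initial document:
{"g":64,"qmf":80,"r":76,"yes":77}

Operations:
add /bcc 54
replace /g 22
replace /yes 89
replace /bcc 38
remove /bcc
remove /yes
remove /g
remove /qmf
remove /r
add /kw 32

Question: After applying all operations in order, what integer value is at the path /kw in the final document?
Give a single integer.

Answer: 32

Derivation:
After op 1 (add /bcc 54): {"bcc":54,"g":64,"qmf":80,"r":76,"yes":77}
After op 2 (replace /g 22): {"bcc":54,"g":22,"qmf":80,"r":76,"yes":77}
After op 3 (replace /yes 89): {"bcc":54,"g":22,"qmf":80,"r":76,"yes":89}
After op 4 (replace /bcc 38): {"bcc":38,"g":22,"qmf":80,"r":76,"yes":89}
After op 5 (remove /bcc): {"g":22,"qmf":80,"r":76,"yes":89}
After op 6 (remove /yes): {"g":22,"qmf":80,"r":76}
After op 7 (remove /g): {"qmf":80,"r":76}
After op 8 (remove /qmf): {"r":76}
After op 9 (remove /r): {}
After op 10 (add /kw 32): {"kw":32}
Value at /kw: 32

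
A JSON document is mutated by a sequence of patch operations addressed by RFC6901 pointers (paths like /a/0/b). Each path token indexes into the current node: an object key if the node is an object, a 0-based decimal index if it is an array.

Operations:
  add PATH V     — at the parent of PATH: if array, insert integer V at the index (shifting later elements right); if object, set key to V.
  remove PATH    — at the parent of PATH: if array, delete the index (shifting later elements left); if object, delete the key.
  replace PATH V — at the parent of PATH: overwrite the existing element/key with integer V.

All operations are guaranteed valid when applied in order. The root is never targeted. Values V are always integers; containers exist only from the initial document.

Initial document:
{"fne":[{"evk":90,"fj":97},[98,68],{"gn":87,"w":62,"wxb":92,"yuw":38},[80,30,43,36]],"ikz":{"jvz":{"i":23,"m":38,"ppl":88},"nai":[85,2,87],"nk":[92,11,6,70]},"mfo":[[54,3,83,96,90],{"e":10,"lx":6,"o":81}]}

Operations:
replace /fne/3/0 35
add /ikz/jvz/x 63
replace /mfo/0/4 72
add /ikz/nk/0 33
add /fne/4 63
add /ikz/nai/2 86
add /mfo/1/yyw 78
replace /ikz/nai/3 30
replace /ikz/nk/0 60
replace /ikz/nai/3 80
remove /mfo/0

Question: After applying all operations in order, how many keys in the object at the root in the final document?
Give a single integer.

Answer: 3

Derivation:
After op 1 (replace /fne/3/0 35): {"fne":[{"evk":90,"fj":97},[98,68],{"gn":87,"w":62,"wxb":92,"yuw":38},[35,30,43,36]],"ikz":{"jvz":{"i":23,"m":38,"ppl":88},"nai":[85,2,87],"nk":[92,11,6,70]},"mfo":[[54,3,83,96,90],{"e":10,"lx":6,"o":81}]}
After op 2 (add /ikz/jvz/x 63): {"fne":[{"evk":90,"fj":97},[98,68],{"gn":87,"w":62,"wxb":92,"yuw":38},[35,30,43,36]],"ikz":{"jvz":{"i":23,"m":38,"ppl":88,"x":63},"nai":[85,2,87],"nk":[92,11,6,70]},"mfo":[[54,3,83,96,90],{"e":10,"lx":6,"o":81}]}
After op 3 (replace /mfo/0/4 72): {"fne":[{"evk":90,"fj":97},[98,68],{"gn":87,"w":62,"wxb":92,"yuw":38},[35,30,43,36]],"ikz":{"jvz":{"i":23,"m":38,"ppl":88,"x":63},"nai":[85,2,87],"nk":[92,11,6,70]},"mfo":[[54,3,83,96,72],{"e":10,"lx":6,"o":81}]}
After op 4 (add /ikz/nk/0 33): {"fne":[{"evk":90,"fj":97},[98,68],{"gn":87,"w":62,"wxb":92,"yuw":38},[35,30,43,36]],"ikz":{"jvz":{"i":23,"m":38,"ppl":88,"x":63},"nai":[85,2,87],"nk":[33,92,11,6,70]},"mfo":[[54,3,83,96,72],{"e":10,"lx":6,"o":81}]}
After op 5 (add /fne/4 63): {"fne":[{"evk":90,"fj":97},[98,68],{"gn":87,"w":62,"wxb":92,"yuw":38},[35,30,43,36],63],"ikz":{"jvz":{"i":23,"m":38,"ppl":88,"x":63},"nai":[85,2,87],"nk":[33,92,11,6,70]},"mfo":[[54,3,83,96,72],{"e":10,"lx":6,"o":81}]}
After op 6 (add /ikz/nai/2 86): {"fne":[{"evk":90,"fj":97},[98,68],{"gn":87,"w":62,"wxb":92,"yuw":38},[35,30,43,36],63],"ikz":{"jvz":{"i":23,"m":38,"ppl":88,"x":63},"nai":[85,2,86,87],"nk":[33,92,11,6,70]},"mfo":[[54,3,83,96,72],{"e":10,"lx":6,"o":81}]}
After op 7 (add /mfo/1/yyw 78): {"fne":[{"evk":90,"fj":97},[98,68],{"gn":87,"w":62,"wxb":92,"yuw":38},[35,30,43,36],63],"ikz":{"jvz":{"i":23,"m":38,"ppl":88,"x":63},"nai":[85,2,86,87],"nk":[33,92,11,6,70]},"mfo":[[54,3,83,96,72],{"e":10,"lx":6,"o":81,"yyw":78}]}
After op 8 (replace /ikz/nai/3 30): {"fne":[{"evk":90,"fj":97},[98,68],{"gn":87,"w":62,"wxb":92,"yuw":38},[35,30,43,36],63],"ikz":{"jvz":{"i":23,"m":38,"ppl":88,"x":63},"nai":[85,2,86,30],"nk":[33,92,11,6,70]},"mfo":[[54,3,83,96,72],{"e":10,"lx":6,"o":81,"yyw":78}]}
After op 9 (replace /ikz/nk/0 60): {"fne":[{"evk":90,"fj":97},[98,68],{"gn":87,"w":62,"wxb":92,"yuw":38},[35,30,43,36],63],"ikz":{"jvz":{"i":23,"m":38,"ppl":88,"x":63},"nai":[85,2,86,30],"nk":[60,92,11,6,70]},"mfo":[[54,3,83,96,72],{"e":10,"lx":6,"o":81,"yyw":78}]}
After op 10 (replace /ikz/nai/3 80): {"fne":[{"evk":90,"fj":97},[98,68],{"gn":87,"w":62,"wxb":92,"yuw":38},[35,30,43,36],63],"ikz":{"jvz":{"i":23,"m":38,"ppl":88,"x":63},"nai":[85,2,86,80],"nk":[60,92,11,6,70]},"mfo":[[54,3,83,96,72],{"e":10,"lx":6,"o":81,"yyw":78}]}
After op 11 (remove /mfo/0): {"fne":[{"evk":90,"fj":97},[98,68],{"gn":87,"w":62,"wxb":92,"yuw":38},[35,30,43,36],63],"ikz":{"jvz":{"i":23,"m":38,"ppl":88,"x":63},"nai":[85,2,86,80],"nk":[60,92,11,6,70]},"mfo":[{"e":10,"lx":6,"o":81,"yyw":78}]}
Size at the root: 3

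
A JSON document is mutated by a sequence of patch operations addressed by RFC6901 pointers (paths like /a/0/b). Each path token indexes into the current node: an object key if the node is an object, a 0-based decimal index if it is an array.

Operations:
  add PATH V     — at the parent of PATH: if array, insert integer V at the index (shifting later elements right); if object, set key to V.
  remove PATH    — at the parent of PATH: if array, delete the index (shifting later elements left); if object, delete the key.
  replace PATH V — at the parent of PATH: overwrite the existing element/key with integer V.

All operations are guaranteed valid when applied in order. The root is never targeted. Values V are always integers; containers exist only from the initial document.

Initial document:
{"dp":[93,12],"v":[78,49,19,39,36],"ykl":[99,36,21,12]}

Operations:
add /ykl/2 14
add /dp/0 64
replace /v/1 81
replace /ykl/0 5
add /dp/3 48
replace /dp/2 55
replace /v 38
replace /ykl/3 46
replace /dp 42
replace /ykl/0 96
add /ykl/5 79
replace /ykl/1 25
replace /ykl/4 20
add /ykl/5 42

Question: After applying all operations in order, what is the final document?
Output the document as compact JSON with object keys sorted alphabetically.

After op 1 (add /ykl/2 14): {"dp":[93,12],"v":[78,49,19,39,36],"ykl":[99,36,14,21,12]}
After op 2 (add /dp/0 64): {"dp":[64,93,12],"v":[78,49,19,39,36],"ykl":[99,36,14,21,12]}
After op 3 (replace /v/1 81): {"dp":[64,93,12],"v":[78,81,19,39,36],"ykl":[99,36,14,21,12]}
After op 4 (replace /ykl/0 5): {"dp":[64,93,12],"v":[78,81,19,39,36],"ykl":[5,36,14,21,12]}
After op 5 (add /dp/3 48): {"dp":[64,93,12,48],"v":[78,81,19,39,36],"ykl":[5,36,14,21,12]}
After op 6 (replace /dp/2 55): {"dp":[64,93,55,48],"v":[78,81,19,39,36],"ykl":[5,36,14,21,12]}
After op 7 (replace /v 38): {"dp":[64,93,55,48],"v":38,"ykl":[5,36,14,21,12]}
After op 8 (replace /ykl/3 46): {"dp":[64,93,55,48],"v":38,"ykl":[5,36,14,46,12]}
After op 9 (replace /dp 42): {"dp":42,"v":38,"ykl":[5,36,14,46,12]}
After op 10 (replace /ykl/0 96): {"dp":42,"v":38,"ykl":[96,36,14,46,12]}
After op 11 (add /ykl/5 79): {"dp":42,"v":38,"ykl":[96,36,14,46,12,79]}
After op 12 (replace /ykl/1 25): {"dp":42,"v":38,"ykl":[96,25,14,46,12,79]}
After op 13 (replace /ykl/4 20): {"dp":42,"v":38,"ykl":[96,25,14,46,20,79]}
After op 14 (add /ykl/5 42): {"dp":42,"v":38,"ykl":[96,25,14,46,20,42,79]}

Answer: {"dp":42,"v":38,"ykl":[96,25,14,46,20,42,79]}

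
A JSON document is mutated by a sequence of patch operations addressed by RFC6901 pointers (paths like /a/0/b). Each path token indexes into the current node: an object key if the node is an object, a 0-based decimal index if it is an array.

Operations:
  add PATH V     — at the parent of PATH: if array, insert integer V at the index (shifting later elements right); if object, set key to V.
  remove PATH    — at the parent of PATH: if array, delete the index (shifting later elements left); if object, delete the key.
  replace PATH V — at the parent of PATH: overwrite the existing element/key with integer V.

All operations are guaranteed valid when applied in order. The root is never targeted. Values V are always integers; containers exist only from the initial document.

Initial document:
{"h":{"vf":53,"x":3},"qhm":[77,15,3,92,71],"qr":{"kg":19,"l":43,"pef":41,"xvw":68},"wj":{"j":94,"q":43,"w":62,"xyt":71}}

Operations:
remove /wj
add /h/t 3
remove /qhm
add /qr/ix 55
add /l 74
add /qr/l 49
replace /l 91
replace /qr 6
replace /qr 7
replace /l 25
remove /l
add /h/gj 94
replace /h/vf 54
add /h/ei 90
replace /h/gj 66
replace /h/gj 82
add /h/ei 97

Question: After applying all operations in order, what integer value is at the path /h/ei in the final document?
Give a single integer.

After op 1 (remove /wj): {"h":{"vf":53,"x":3},"qhm":[77,15,3,92,71],"qr":{"kg":19,"l":43,"pef":41,"xvw":68}}
After op 2 (add /h/t 3): {"h":{"t":3,"vf":53,"x":3},"qhm":[77,15,3,92,71],"qr":{"kg":19,"l":43,"pef":41,"xvw":68}}
After op 3 (remove /qhm): {"h":{"t":3,"vf":53,"x":3},"qr":{"kg":19,"l":43,"pef":41,"xvw":68}}
After op 4 (add /qr/ix 55): {"h":{"t":3,"vf":53,"x":3},"qr":{"ix":55,"kg":19,"l":43,"pef":41,"xvw":68}}
After op 5 (add /l 74): {"h":{"t":3,"vf":53,"x":3},"l":74,"qr":{"ix":55,"kg":19,"l":43,"pef":41,"xvw":68}}
After op 6 (add /qr/l 49): {"h":{"t":3,"vf":53,"x":3},"l":74,"qr":{"ix":55,"kg":19,"l":49,"pef":41,"xvw":68}}
After op 7 (replace /l 91): {"h":{"t":3,"vf":53,"x":3},"l":91,"qr":{"ix":55,"kg":19,"l":49,"pef":41,"xvw":68}}
After op 8 (replace /qr 6): {"h":{"t":3,"vf":53,"x":3},"l":91,"qr":6}
After op 9 (replace /qr 7): {"h":{"t":3,"vf":53,"x":3},"l":91,"qr":7}
After op 10 (replace /l 25): {"h":{"t":3,"vf":53,"x":3},"l":25,"qr":7}
After op 11 (remove /l): {"h":{"t":3,"vf":53,"x":3},"qr":7}
After op 12 (add /h/gj 94): {"h":{"gj":94,"t":3,"vf":53,"x":3},"qr":7}
After op 13 (replace /h/vf 54): {"h":{"gj":94,"t":3,"vf":54,"x":3},"qr":7}
After op 14 (add /h/ei 90): {"h":{"ei":90,"gj":94,"t":3,"vf":54,"x":3},"qr":7}
After op 15 (replace /h/gj 66): {"h":{"ei":90,"gj":66,"t":3,"vf":54,"x":3},"qr":7}
After op 16 (replace /h/gj 82): {"h":{"ei":90,"gj":82,"t":3,"vf":54,"x":3},"qr":7}
After op 17 (add /h/ei 97): {"h":{"ei":97,"gj":82,"t":3,"vf":54,"x":3},"qr":7}
Value at /h/ei: 97

Answer: 97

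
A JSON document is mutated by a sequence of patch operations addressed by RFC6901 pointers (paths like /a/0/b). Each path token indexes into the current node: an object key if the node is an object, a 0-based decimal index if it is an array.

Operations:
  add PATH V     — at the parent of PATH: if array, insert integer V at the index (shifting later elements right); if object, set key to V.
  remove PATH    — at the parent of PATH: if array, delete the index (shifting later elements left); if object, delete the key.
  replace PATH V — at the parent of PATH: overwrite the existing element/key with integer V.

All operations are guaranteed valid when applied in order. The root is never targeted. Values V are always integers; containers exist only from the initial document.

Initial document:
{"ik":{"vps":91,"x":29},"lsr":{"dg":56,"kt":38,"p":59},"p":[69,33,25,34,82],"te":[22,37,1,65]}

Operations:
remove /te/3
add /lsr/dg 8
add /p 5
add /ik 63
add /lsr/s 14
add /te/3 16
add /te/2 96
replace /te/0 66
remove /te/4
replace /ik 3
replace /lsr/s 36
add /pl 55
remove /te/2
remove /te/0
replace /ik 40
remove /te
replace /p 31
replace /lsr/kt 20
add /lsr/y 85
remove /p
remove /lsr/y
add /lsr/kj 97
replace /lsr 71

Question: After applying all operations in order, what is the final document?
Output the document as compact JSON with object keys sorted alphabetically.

After op 1 (remove /te/3): {"ik":{"vps":91,"x":29},"lsr":{"dg":56,"kt":38,"p":59},"p":[69,33,25,34,82],"te":[22,37,1]}
After op 2 (add /lsr/dg 8): {"ik":{"vps":91,"x":29},"lsr":{"dg":8,"kt":38,"p":59},"p":[69,33,25,34,82],"te":[22,37,1]}
After op 3 (add /p 5): {"ik":{"vps":91,"x":29},"lsr":{"dg":8,"kt":38,"p":59},"p":5,"te":[22,37,1]}
After op 4 (add /ik 63): {"ik":63,"lsr":{"dg":8,"kt":38,"p":59},"p":5,"te":[22,37,1]}
After op 5 (add /lsr/s 14): {"ik":63,"lsr":{"dg":8,"kt":38,"p":59,"s":14},"p":5,"te":[22,37,1]}
After op 6 (add /te/3 16): {"ik":63,"lsr":{"dg":8,"kt":38,"p":59,"s":14},"p":5,"te":[22,37,1,16]}
After op 7 (add /te/2 96): {"ik":63,"lsr":{"dg":8,"kt":38,"p":59,"s":14},"p":5,"te":[22,37,96,1,16]}
After op 8 (replace /te/0 66): {"ik":63,"lsr":{"dg":8,"kt":38,"p":59,"s":14},"p":5,"te":[66,37,96,1,16]}
After op 9 (remove /te/4): {"ik":63,"lsr":{"dg":8,"kt":38,"p":59,"s":14},"p":5,"te":[66,37,96,1]}
After op 10 (replace /ik 3): {"ik":3,"lsr":{"dg":8,"kt":38,"p":59,"s":14},"p":5,"te":[66,37,96,1]}
After op 11 (replace /lsr/s 36): {"ik":3,"lsr":{"dg":8,"kt":38,"p":59,"s":36},"p":5,"te":[66,37,96,1]}
After op 12 (add /pl 55): {"ik":3,"lsr":{"dg":8,"kt":38,"p":59,"s":36},"p":5,"pl":55,"te":[66,37,96,1]}
After op 13 (remove /te/2): {"ik":3,"lsr":{"dg":8,"kt":38,"p":59,"s":36},"p":5,"pl":55,"te":[66,37,1]}
After op 14 (remove /te/0): {"ik":3,"lsr":{"dg":8,"kt":38,"p":59,"s":36},"p":5,"pl":55,"te":[37,1]}
After op 15 (replace /ik 40): {"ik":40,"lsr":{"dg":8,"kt":38,"p":59,"s":36},"p":5,"pl":55,"te":[37,1]}
After op 16 (remove /te): {"ik":40,"lsr":{"dg":8,"kt":38,"p":59,"s":36},"p":5,"pl":55}
After op 17 (replace /p 31): {"ik":40,"lsr":{"dg":8,"kt":38,"p":59,"s":36},"p":31,"pl":55}
After op 18 (replace /lsr/kt 20): {"ik":40,"lsr":{"dg":8,"kt":20,"p":59,"s":36},"p":31,"pl":55}
After op 19 (add /lsr/y 85): {"ik":40,"lsr":{"dg":8,"kt":20,"p":59,"s":36,"y":85},"p":31,"pl":55}
After op 20 (remove /p): {"ik":40,"lsr":{"dg":8,"kt":20,"p":59,"s":36,"y":85},"pl":55}
After op 21 (remove /lsr/y): {"ik":40,"lsr":{"dg":8,"kt":20,"p":59,"s":36},"pl":55}
After op 22 (add /lsr/kj 97): {"ik":40,"lsr":{"dg":8,"kj":97,"kt":20,"p":59,"s":36},"pl":55}
After op 23 (replace /lsr 71): {"ik":40,"lsr":71,"pl":55}

Answer: {"ik":40,"lsr":71,"pl":55}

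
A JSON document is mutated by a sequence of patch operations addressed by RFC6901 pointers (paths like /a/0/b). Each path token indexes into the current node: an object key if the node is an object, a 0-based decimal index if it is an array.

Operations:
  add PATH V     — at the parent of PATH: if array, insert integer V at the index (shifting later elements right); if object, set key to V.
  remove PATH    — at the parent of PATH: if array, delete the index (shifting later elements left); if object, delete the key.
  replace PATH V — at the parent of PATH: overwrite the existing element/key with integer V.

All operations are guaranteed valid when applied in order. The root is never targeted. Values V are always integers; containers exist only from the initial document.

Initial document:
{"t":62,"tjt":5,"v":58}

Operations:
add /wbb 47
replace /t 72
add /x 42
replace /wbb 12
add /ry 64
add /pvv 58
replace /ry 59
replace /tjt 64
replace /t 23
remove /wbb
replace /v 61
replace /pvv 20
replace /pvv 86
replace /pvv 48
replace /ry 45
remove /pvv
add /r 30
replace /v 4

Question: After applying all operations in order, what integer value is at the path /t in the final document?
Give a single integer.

After op 1 (add /wbb 47): {"t":62,"tjt":5,"v":58,"wbb":47}
After op 2 (replace /t 72): {"t":72,"tjt":5,"v":58,"wbb":47}
After op 3 (add /x 42): {"t":72,"tjt":5,"v":58,"wbb":47,"x":42}
After op 4 (replace /wbb 12): {"t":72,"tjt":5,"v":58,"wbb":12,"x":42}
After op 5 (add /ry 64): {"ry":64,"t":72,"tjt":5,"v":58,"wbb":12,"x":42}
After op 6 (add /pvv 58): {"pvv":58,"ry":64,"t":72,"tjt":5,"v":58,"wbb":12,"x":42}
After op 7 (replace /ry 59): {"pvv":58,"ry":59,"t":72,"tjt":5,"v":58,"wbb":12,"x":42}
After op 8 (replace /tjt 64): {"pvv":58,"ry":59,"t":72,"tjt":64,"v":58,"wbb":12,"x":42}
After op 9 (replace /t 23): {"pvv":58,"ry":59,"t":23,"tjt":64,"v":58,"wbb":12,"x":42}
After op 10 (remove /wbb): {"pvv":58,"ry":59,"t":23,"tjt":64,"v":58,"x":42}
After op 11 (replace /v 61): {"pvv":58,"ry":59,"t":23,"tjt":64,"v":61,"x":42}
After op 12 (replace /pvv 20): {"pvv":20,"ry":59,"t":23,"tjt":64,"v":61,"x":42}
After op 13 (replace /pvv 86): {"pvv":86,"ry":59,"t":23,"tjt":64,"v":61,"x":42}
After op 14 (replace /pvv 48): {"pvv":48,"ry":59,"t":23,"tjt":64,"v":61,"x":42}
After op 15 (replace /ry 45): {"pvv":48,"ry":45,"t":23,"tjt":64,"v":61,"x":42}
After op 16 (remove /pvv): {"ry":45,"t":23,"tjt":64,"v":61,"x":42}
After op 17 (add /r 30): {"r":30,"ry":45,"t":23,"tjt":64,"v":61,"x":42}
After op 18 (replace /v 4): {"r":30,"ry":45,"t":23,"tjt":64,"v":4,"x":42}
Value at /t: 23

Answer: 23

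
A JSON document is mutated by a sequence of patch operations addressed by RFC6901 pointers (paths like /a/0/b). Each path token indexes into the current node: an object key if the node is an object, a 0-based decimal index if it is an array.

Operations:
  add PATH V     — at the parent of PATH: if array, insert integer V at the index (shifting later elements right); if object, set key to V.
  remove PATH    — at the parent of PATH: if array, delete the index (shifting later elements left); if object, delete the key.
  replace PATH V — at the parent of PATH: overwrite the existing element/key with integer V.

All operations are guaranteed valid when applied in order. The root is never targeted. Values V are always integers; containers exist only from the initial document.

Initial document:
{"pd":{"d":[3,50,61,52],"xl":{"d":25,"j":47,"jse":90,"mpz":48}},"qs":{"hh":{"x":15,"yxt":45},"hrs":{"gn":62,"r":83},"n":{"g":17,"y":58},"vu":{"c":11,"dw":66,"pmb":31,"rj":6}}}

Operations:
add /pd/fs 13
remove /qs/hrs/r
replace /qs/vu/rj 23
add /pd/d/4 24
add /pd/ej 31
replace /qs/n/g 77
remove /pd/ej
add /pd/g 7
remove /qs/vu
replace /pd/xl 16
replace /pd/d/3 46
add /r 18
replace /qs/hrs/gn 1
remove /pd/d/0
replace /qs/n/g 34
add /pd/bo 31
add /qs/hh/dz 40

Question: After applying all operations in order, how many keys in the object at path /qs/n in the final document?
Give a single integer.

After op 1 (add /pd/fs 13): {"pd":{"d":[3,50,61,52],"fs":13,"xl":{"d":25,"j":47,"jse":90,"mpz":48}},"qs":{"hh":{"x":15,"yxt":45},"hrs":{"gn":62,"r":83},"n":{"g":17,"y":58},"vu":{"c":11,"dw":66,"pmb":31,"rj":6}}}
After op 2 (remove /qs/hrs/r): {"pd":{"d":[3,50,61,52],"fs":13,"xl":{"d":25,"j":47,"jse":90,"mpz":48}},"qs":{"hh":{"x":15,"yxt":45},"hrs":{"gn":62},"n":{"g":17,"y":58},"vu":{"c":11,"dw":66,"pmb":31,"rj":6}}}
After op 3 (replace /qs/vu/rj 23): {"pd":{"d":[3,50,61,52],"fs":13,"xl":{"d":25,"j":47,"jse":90,"mpz":48}},"qs":{"hh":{"x":15,"yxt":45},"hrs":{"gn":62},"n":{"g":17,"y":58},"vu":{"c":11,"dw":66,"pmb":31,"rj":23}}}
After op 4 (add /pd/d/4 24): {"pd":{"d":[3,50,61,52,24],"fs":13,"xl":{"d":25,"j":47,"jse":90,"mpz":48}},"qs":{"hh":{"x":15,"yxt":45},"hrs":{"gn":62},"n":{"g":17,"y":58},"vu":{"c":11,"dw":66,"pmb":31,"rj":23}}}
After op 5 (add /pd/ej 31): {"pd":{"d":[3,50,61,52,24],"ej":31,"fs":13,"xl":{"d":25,"j":47,"jse":90,"mpz":48}},"qs":{"hh":{"x":15,"yxt":45},"hrs":{"gn":62},"n":{"g":17,"y":58},"vu":{"c":11,"dw":66,"pmb":31,"rj":23}}}
After op 6 (replace /qs/n/g 77): {"pd":{"d":[3,50,61,52,24],"ej":31,"fs":13,"xl":{"d":25,"j":47,"jse":90,"mpz":48}},"qs":{"hh":{"x":15,"yxt":45},"hrs":{"gn":62},"n":{"g":77,"y":58},"vu":{"c":11,"dw":66,"pmb":31,"rj":23}}}
After op 7 (remove /pd/ej): {"pd":{"d":[3,50,61,52,24],"fs":13,"xl":{"d":25,"j":47,"jse":90,"mpz":48}},"qs":{"hh":{"x":15,"yxt":45},"hrs":{"gn":62},"n":{"g":77,"y":58},"vu":{"c":11,"dw":66,"pmb":31,"rj":23}}}
After op 8 (add /pd/g 7): {"pd":{"d":[3,50,61,52,24],"fs":13,"g":7,"xl":{"d":25,"j":47,"jse":90,"mpz":48}},"qs":{"hh":{"x":15,"yxt":45},"hrs":{"gn":62},"n":{"g":77,"y":58},"vu":{"c":11,"dw":66,"pmb":31,"rj":23}}}
After op 9 (remove /qs/vu): {"pd":{"d":[3,50,61,52,24],"fs":13,"g":7,"xl":{"d":25,"j":47,"jse":90,"mpz":48}},"qs":{"hh":{"x":15,"yxt":45},"hrs":{"gn":62},"n":{"g":77,"y":58}}}
After op 10 (replace /pd/xl 16): {"pd":{"d":[3,50,61,52,24],"fs":13,"g":7,"xl":16},"qs":{"hh":{"x":15,"yxt":45},"hrs":{"gn":62},"n":{"g":77,"y":58}}}
After op 11 (replace /pd/d/3 46): {"pd":{"d":[3,50,61,46,24],"fs":13,"g":7,"xl":16},"qs":{"hh":{"x":15,"yxt":45},"hrs":{"gn":62},"n":{"g":77,"y":58}}}
After op 12 (add /r 18): {"pd":{"d":[3,50,61,46,24],"fs":13,"g":7,"xl":16},"qs":{"hh":{"x":15,"yxt":45},"hrs":{"gn":62},"n":{"g":77,"y":58}},"r":18}
After op 13 (replace /qs/hrs/gn 1): {"pd":{"d":[3,50,61,46,24],"fs":13,"g":7,"xl":16},"qs":{"hh":{"x":15,"yxt":45},"hrs":{"gn":1},"n":{"g":77,"y":58}},"r":18}
After op 14 (remove /pd/d/0): {"pd":{"d":[50,61,46,24],"fs":13,"g":7,"xl":16},"qs":{"hh":{"x":15,"yxt":45},"hrs":{"gn":1},"n":{"g":77,"y":58}},"r":18}
After op 15 (replace /qs/n/g 34): {"pd":{"d":[50,61,46,24],"fs":13,"g":7,"xl":16},"qs":{"hh":{"x":15,"yxt":45},"hrs":{"gn":1},"n":{"g":34,"y":58}},"r":18}
After op 16 (add /pd/bo 31): {"pd":{"bo":31,"d":[50,61,46,24],"fs":13,"g":7,"xl":16},"qs":{"hh":{"x":15,"yxt":45},"hrs":{"gn":1},"n":{"g":34,"y":58}},"r":18}
After op 17 (add /qs/hh/dz 40): {"pd":{"bo":31,"d":[50,61,46,24],"fs":13,"g":7,"xl":16},"qs":{"hh":{"dz":40,"x":15,"yxt":45},"hrs":{"gn":1},"n":{"g":34,"y":58}},"r":18}
Size at path /qs/n: 2

Answer: 2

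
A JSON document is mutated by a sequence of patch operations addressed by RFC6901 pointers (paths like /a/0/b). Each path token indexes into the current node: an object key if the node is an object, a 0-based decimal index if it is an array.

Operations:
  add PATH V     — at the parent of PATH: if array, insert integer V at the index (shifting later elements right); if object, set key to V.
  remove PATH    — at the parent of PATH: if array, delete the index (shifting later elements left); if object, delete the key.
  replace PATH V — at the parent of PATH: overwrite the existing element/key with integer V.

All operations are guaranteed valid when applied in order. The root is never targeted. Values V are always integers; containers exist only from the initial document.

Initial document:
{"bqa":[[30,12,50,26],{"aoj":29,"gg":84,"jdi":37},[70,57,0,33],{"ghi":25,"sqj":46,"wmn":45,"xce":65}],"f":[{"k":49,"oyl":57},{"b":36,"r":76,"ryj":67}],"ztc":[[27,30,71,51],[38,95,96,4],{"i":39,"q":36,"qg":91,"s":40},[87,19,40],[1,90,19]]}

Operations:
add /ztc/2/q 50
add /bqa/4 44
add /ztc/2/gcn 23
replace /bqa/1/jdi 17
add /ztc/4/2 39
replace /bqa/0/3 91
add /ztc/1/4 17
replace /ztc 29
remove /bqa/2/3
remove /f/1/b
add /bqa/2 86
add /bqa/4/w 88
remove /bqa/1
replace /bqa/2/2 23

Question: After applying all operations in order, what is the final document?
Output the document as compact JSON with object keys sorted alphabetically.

After op 1 (add /ztc/2/q 50): {"bqa":[[30,12,50,26],{"aoj":29,"gg":84,"jdi":37},[70,57,0,33],{"ghi":25,"sqj":46,"wmn":45,"xce":65}],"f":[{"k":49,"oyl":57},{"b":36,"r":76,"ryj":67}],"ztc":[[27,30,71,51],[38,95,96,4],{"i":39,"q":50,"qg":91,"s":40},[87,19,40],[1,90,19]]}
After op 2 (add /bqa/4 44): {"bqa":[[30,12,50,26],{"aoj":29,"gg":84,"jdi":37},[70,57,0,33],{"ghi":25,"sqj":46,"wmn":45,"xce":65},44],"f":[{"k":49,"oyl":57},{"b":36,"r":76,"ryj":67}],"ztc":[[27,30,71,51],[38,95,96,4],{"i":39,"q":50,"qg":91,"s":40},[87,19,40],[1,90,19]]}
After op 3 (add /ztc/2/gcn 23): {"bqa":[[30,12,50,26],{"aoj":29,"gg":84,"jdi":37},[70,57,0,33],{"ghi":25,"sqj":46,"wmn":45,"xce":65},44],"f":[{"k":49,"oyl":57},{"b":36,"r":76,"ryj":67}],"ztc":[[27,30,71,51],[38,95,96,4],{"gcn":23,"i":39,"q":50,"qg":91,"s":40},[87,19,40],[1,90,19]]}
After op 4 (replace /bqa/1/jdi 17): {"bqa":[[30,12,50,26],{"aoj":29,"gg":84,"jdi":17},[70,57,0,33],{"ghi":25,"sqj":46,"wmn":45,"xce":65},44],"f":[{"k":49,"oyl":57},{"b":36,"r":76,"ryj":67}],"ztc":[[27,30,71,51],[38,95,96,4],{"gcn":23,"i":39,"q":50,"qg":91,"s":40},[87,19,40],[1,90,19]]}
After op 5 (add /ztc/4/2 39): {"bqa":[[30,12,50,26],{"aoj":29,"gg":84,"jdi":17},[70,57,0,33],{"ghi":25,"sqj":46,"wmn":45,"xce":65},44],"f":[{"k":49,"oyl":57},{"b":36,"r":76,"ryj":67}],"ztc":[[27,30,71,51],[38,95,96,4],{"gcn":23,"i":39,"q":50,"qg":91,"s":40},[87,19,40],[1,90,39,19]]}
After op 6 (replace /bqa/0/3 91): {"bqa":[[30,12,50,91],{"aoj":29,"gg":84,"jdi":17},[70,57,0,33],{"ghi":25,"sqj":46,"wmn":45,"xce":65},44],"f":[{"k":49,"oyl":57},{"b":36,"r":76,"ryj":67}],"ztc":[[27,30,71,51],[38,95,96,4],{"gcn":23,"i":39,"q":50,"qg":91,"s":40},[87,19,40],[1,90,39,19]]}
After op 7 (add /ztc/1/4 17): {"bqa":[[30,12,50,91],{"aoj":29,"gg":84,"jdi":17},[70,57,0,33],{"ghi":25,"sqj":46,"wmn":45,"xce":65},44],"f":[{"k":49,"oyl":57},{"b":36,"r":76,"ryj":67}],"ztc":[[27,30,71,51],[38,95,96,4,17],{"gcn":23,"i":39,"q":50,"qg":91,"s":40},[87,19,40],[1,90,39,19]]}
After op 8 (replace /ztc 29): {"bqa":[[30,12,50,91],{"aoj":29,"gg":84,"jdi":17},[70,57,0,33],{"ghi":25,"sqj":46,"wmn":45,"xce":65},44],"f":[{"k":49,"oyl":57},{"b":36,"r":76,"ryj":67}],"ztc":29}
After op 9 (remove /bqa/2/3): {"bqa":[[30,12,50,91],{"aoj":29,"gg":84,"jdi":17},[70,57,0],{"ghi":25,"sqj":46,"wmn":45,"xce":65},44],"f":[{"k":49,"oyl":57},{"b":36,"r":76,"ryj":67}],"ztc":29}
After op 10 (remove /f/1/b): {"bqa":[[30,12,50,91],{"aoj":29,"gg":84,"jdi":17},[70,57,0],{"ghi":25,"sqj":46,"wmn":45,"xce":65},44],"f":[{"k":49,"oyl":57},{"r":76,"ryj":67}],"ztc":29}
After op 11 (add /bqa/2 86): {"bqa":[[30,12,50,91],{"aoj":29,"gg":84,"jdi":17},86,[70,57,0],{"ghi":25,"sqj":46,"wmn":45,"xce":65},44],"f":[{"k":49,"oyl":57},{"r":76,"ryj":67}],"ztc":29}
After op 12 (add /bqa/4/w 88): {"bqa":[[30,12,50,91],{"aoj":29,"gg":84,"jdi":17},86,[70,57,0],{"ghi":25,"sqj":46,"w":88,"wmn":45,"xce":65},44],"f":[{"k":49,"oyl":57},{"r":76,"ryj":67}],"ztc":29}
After op 13 (remove /bqa/1): {"bqa":[[30,12,50,91],86,[70,57,0],{"ghi":25,"sqj":46,"w":88,"wmn":45,"xce":65},44],"f":[{"k":49,"oyl":57},{"r":76,"ryj":67}],"ztc":29}
After op 14 (replace /bqa/2/2 23): {"bqa":[[30,12,50,91],86,[70,57,23],{"ghi":25,"sqj":46,"w":88,"wmn":45,"xce":65},44],"f":[{"k":49,"oyl":57},{"r":76,"ryj":67}],"ztc":29}

Answer: {"bqa":[[30,12,50,91],86,[70,57,23],{"ghi":25,"sqj":46,"w":88,"wmn":45,"xce":65},44],"f":[{"k":49,"oyl":57},{"r":76,"ryj":67}],"ztc":29}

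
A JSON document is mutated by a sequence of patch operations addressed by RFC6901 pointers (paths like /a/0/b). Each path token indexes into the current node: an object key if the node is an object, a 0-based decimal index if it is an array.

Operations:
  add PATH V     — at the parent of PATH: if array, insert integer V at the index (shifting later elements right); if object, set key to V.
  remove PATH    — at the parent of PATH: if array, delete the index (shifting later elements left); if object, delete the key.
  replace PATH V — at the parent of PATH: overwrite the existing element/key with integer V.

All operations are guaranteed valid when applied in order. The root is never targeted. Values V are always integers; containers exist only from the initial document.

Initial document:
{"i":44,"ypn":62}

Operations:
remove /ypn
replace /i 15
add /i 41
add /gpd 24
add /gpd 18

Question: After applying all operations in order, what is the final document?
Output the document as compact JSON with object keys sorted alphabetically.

Answer: {"gpd":18,"i":41}

Derivation:
After op 1 (remove /ypn): {"i":44}
After op 2 (replace /i 15): {"i":15}
After op 3 (add /i 41): {"i":41}
After op 4 (add /gpd 24): {"gpd":24,"i":41}
After op 5 (add /gpd 18): {"gpd":18,"i":41}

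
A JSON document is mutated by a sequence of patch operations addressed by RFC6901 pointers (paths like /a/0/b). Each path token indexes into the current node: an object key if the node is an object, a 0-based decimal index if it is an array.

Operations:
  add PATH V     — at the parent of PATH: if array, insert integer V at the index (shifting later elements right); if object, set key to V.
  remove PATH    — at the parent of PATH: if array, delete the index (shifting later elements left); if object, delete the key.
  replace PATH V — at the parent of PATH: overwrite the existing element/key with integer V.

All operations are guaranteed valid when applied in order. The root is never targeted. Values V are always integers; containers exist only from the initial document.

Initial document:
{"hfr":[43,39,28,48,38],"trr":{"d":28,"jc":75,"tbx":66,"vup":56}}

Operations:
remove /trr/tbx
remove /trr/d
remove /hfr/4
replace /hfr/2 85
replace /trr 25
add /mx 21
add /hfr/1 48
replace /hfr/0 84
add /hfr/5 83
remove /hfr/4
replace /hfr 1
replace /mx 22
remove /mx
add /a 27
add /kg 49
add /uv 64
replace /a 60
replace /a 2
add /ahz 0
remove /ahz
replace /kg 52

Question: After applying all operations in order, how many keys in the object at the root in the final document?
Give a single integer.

After op 1 (remove /trr/tbx): {"hfr":[43,39,28,48,38],"trr":{"d":28,"jc":75,"vup":56}}
After op 2 (remove /trr/d): {"hfr":[43,39,28,48,38],"trr":{"jc":75,"vup":56}}
After op 3 (remove /hfr/4): {"hfr":[43,39,28,48],"trr":{"jc":75,"vup":56}}
After op 4 (replace /hfr/2 85): {"hfr":[43,39,85,48],"trr":{"jc":75,"vup":56}}
After op 5 (replace /trr 25): {"hfr":[43,39,85,48],"trr":25}
After op 6 (add /mx 21): {"hfr":[43,39,85,48],"mx":21,"trr":25}
After op 7 (add /hfr/1 48): {"hfr":[43,48,39,85,48],"mx":21,"trr":25}
After op 8 (replace /hfr/0 84): {"hfr":[84,48,39,85,48],"mx":21,"trr":25}
After op 9 (add /hfr/5 83): {"hfr":[84,48,39,85,48,83],"mx":21,"trr":25}
After op 10 (remove /hfr/4): {"hfr":[84,48,39,85,83],"mx":21,"trr":25}
After op 11 (replace /hfr 1): {"hfr":1,"mx":21,"trr":25}
After op 12 (replace /mx 22): {"hfr":1,"mx":22,"trr":25}
After op 13 (remove /mx): {"hfr":1,"trr":25}
After op 14 (add /a 27): {"a":27,"hfr":1,"trr":25}
After op 15 (add /kg 49): {"a":27,"hfr":1,"kg":49,"trr":25}
After op 16 (add /uv 64): {"a":27,"hfr":1,"kg":49,"trr":25,"uv":64}
After op 17 (replace /a 60): {"a":60,"hfr":1,"kg":49,"trr":25,"uv":64}
After op 18 (replace /a 2): {"a":2,"hfr":1,"kg":49,"trr":25,"uv":64}
After op 19 (add /ahz 0): {"a":2,"ahz":0,"hfr":1,"kg":49,"trr":25,"uv":64}
After op 20 (remove /ahz): {"a":2,"hfr":1,"kg":49,"trr":25,"uv":64}
After op 21 (replace /kg 52): {"a":2,"hfr":1,"kg":52,"trr":25,"uv":64}
Size at the root: 5

Answer: 5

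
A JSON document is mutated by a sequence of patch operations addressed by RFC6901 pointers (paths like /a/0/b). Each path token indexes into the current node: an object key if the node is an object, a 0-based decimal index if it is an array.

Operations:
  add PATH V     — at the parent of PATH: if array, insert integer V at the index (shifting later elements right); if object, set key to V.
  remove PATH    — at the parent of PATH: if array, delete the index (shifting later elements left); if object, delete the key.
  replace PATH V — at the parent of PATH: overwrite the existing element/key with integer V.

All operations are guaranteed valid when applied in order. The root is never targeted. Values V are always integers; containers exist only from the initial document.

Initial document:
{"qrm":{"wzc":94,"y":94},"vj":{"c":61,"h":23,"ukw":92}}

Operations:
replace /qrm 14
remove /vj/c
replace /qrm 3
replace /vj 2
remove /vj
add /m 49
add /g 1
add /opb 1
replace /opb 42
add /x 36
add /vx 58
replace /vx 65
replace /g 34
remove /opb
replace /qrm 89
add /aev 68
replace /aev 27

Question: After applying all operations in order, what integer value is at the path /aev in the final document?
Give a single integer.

Answer: 27

Derivation:
After op 1 (replace /qrm 14): {"qrm":14,"vj":{"c":61,"h":23,"ukw":92}}
After op 2 (remove /vj/c): {"qrm":14,"vj":{"h":23,"ukw":92}}
After op 3 (replace /qrm 3): {"qrm":3,"vj":{"h":23,"ukw":92}}
After op 4 (replace /vj 2): {"qrm":3,"vj":2}
After op 5 (remove /vj): {"qrm":3}
After op 6 (add /m 49): {"m":49,"qrm":3}
After op 7 (add /g 1): {"g":1,"m":49,"qrm":3}
After op 8 (add /opb 1): {"g":1,"m":49,"opb":1,"qrm":3}
After op 9 (replace /opb 42): {"g":1,"m":49,"opb":42,"qrm":3}
After op 10 (add /x 36): {"g":1,"m":49,"opb":42,"qrm":3,"x":36}
After op 11 (add /vx 58): {"g":1,"m":49,"opb":42,"qrm":3,"vx":58,"x":36}
After op 12 (replace /vx 65): {"g":1,"m":49,"opb":42,"qrm":3,"vx":65,"x":36}
After op 13 (replace /g 34): {"g":34,"m":49,"opb":42,"qrm":3,"vx":65,"x":36}
After op 14 (remove /opb): {"g":34,"m":49,"qrm":3,"vx":65,"x":36}
After op 15 (replace /qrm 89): {"g":34,"m":49,"qrm":89,"vx":65,"x":36}
After op 16 (add /aev 68): {"aev":68,"g":34,"m":49,"qrm":89,"vx":65,"x":36}
After op 17 (replace /aev 27): {"aev":27,"g":34,"m":49,"qrm":89,"vx":65,"x":36}
Value at /aev: 27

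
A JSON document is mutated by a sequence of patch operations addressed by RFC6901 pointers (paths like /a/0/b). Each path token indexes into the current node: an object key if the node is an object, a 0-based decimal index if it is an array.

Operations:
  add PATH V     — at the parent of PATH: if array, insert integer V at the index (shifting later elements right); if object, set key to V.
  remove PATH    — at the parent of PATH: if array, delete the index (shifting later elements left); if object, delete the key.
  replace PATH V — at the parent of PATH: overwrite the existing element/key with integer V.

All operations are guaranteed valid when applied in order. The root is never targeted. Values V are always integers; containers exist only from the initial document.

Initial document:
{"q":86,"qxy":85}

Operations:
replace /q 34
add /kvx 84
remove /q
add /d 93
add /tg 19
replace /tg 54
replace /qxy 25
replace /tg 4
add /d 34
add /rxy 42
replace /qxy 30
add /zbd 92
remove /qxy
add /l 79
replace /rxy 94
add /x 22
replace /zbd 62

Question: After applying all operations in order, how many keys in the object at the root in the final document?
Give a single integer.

Answer: 7

Derivation:
After op 1 (replace /q 34): {"q":34,"qxy":85}
After op 2 (add /kvx 84): {"kvx":84,"q":34,"qxy":85}
After op 3 (remove /q): {"kvx":84,"qxy":85}
After op 4 (add /d 93): {"d":93,"kvx":84,"qxy":85}
After op 5 (add /tg 19): {"d":93,"kvx":84,"qxy":85,"tg":19}
After op 6 (replace /tg 54): {"d":93,"kvx":84,"qxy":85,"tg":54}
After op 7 (replace /qxy 25): {"d":93,"kvx":84,"qxy":25,"tg":54}
After op 8 (replace /tg 4): {"d":93,"kvx":84,"qxy":25,"tg":4}
After op 9 (add /d 34): {"d":34,"kvx":84,"qxy":25,"tg":4}
After op 10 (add /rxy 42): {"d":34,"kvx":84,"qxy":25,"rxy":42,"tg":4}
After op 11 (replace /qxy 30): {"d":34,"kvx":84,"qxy":30,"rxy":42,"tg":4}
After op 12 (add /zbd 92): {"d":34,"kvx":84,"qxy":30,"rxy":42,"tg":4,"zbd":92}
After op 13 (remove /qxy): {"d":34,"kvx":84,"rxy":42,"tg":4,"zbd":92}
After op 14 (add /l 79): {"d":34,"kvx":84,"l":79,"rxy":42,"tg":4,"zbd":92}
After op 15 (replace /rxy 94): {"d":34,"kvx":84,"l":79,"rxy":94,"tg":4,"zbd":92}
After op 16 (add /x 22): {"d":34,"kvx":84,"l":79,"rxy":94,"tg":4,"x":22,"zbd":92}
After op 17 (replace /zbd 62): {"d":34,"kvx":84,"l":79,"rxy":94,"tg":4,"x":22,"zbd":62}
Size at the root: 7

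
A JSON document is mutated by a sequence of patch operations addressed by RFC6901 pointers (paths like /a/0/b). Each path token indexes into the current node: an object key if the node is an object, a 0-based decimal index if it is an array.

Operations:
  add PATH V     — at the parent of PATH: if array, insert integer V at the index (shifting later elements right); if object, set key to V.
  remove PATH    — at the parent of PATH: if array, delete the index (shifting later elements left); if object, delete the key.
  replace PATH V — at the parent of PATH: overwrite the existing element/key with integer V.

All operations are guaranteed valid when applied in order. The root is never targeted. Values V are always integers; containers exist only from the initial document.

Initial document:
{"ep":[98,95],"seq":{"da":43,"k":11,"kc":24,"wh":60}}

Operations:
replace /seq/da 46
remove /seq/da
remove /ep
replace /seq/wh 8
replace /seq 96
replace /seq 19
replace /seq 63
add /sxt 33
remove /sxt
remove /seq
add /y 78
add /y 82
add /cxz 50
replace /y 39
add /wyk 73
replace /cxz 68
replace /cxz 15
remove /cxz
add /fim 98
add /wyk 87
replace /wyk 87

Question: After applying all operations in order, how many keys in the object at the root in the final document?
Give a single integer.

After op 1 (replace /seq/da 46): {"ep":[98,95],"seq":{"da":46,"k":11,"kc":24,"wh":60}}
After op 2 (remove /seq/da): {"ep":[98,95],"seq":{"k":11,"kc":24,"wh":60}}
After op 3 (remove /ep): {"seq":{"k":11,"kc":24,"wh":60}}
After op 4 (replace /seq/wh 8): {"seq":{"k":11,"kc":24,"wh":8}}
After op 5 (replace /seq 96): {"seq":96}
After op 6 (replace /seq 19): {"seq":19}
After op 7 (replace /seq 63): {"seq":63}
After op 8 (add /sxt 33): {"seq":63,"sxt":33}
After op 9 (remove /sxt): {"seq":63}
After op 10 (remove /seq): {}
After op 11 (add /y 78): {"y":78}
After op 12 (add /y 82): {"y":82}
After op 13 (add /cxz 50): {"cxz":50,"y":82}
After op 14 (replace /y 39): {"cxz":50,"y":39}
After op 15 (add /wyk 73): {"cxz":50,"wyk":73,"y":39}
After op 16 (replace /cxz 68): {"cxz":68,"wyk":73,"y":39}
After op 17 (replace /cxz 15): {"cxz":15,"wyk":73,"y":39}
After op 18 (remove /cxz): {"wyk":73,"y":39}
After op 19 (add /fim 98): {"fim":98,"wyk":73,"y":39}
After op 20 (add /wyk 87): {"fim":98,"wyk":87,"y":39}
After op 21 (replace /wyk 87): {"fim":98,"wyk":87,"y":39}
Size at the root: 3

Answer: 3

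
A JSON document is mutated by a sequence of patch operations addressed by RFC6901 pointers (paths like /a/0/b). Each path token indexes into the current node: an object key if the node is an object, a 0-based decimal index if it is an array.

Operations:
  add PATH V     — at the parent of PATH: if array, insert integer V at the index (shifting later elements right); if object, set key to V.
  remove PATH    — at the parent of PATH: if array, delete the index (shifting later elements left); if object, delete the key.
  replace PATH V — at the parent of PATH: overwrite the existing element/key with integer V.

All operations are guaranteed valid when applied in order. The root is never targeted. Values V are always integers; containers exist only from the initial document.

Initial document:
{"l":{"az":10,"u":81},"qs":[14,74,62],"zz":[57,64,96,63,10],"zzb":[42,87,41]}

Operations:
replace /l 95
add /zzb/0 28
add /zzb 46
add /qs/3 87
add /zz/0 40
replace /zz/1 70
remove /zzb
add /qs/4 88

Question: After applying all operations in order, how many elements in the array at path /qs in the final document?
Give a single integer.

After op 1 (replace /l 95): {"l":95,"qs":[14,74,62],"zz":[57,64,96,63,10],"zzb":[42,87,41]}
After op 2 (add /zzb/0 28): {"l":95,"qs":[14,74,62],"zz":[57,64,96,63,10],"zzb":[28,42,87,41]}
After op 3 (add /zzb 46): {"l":95,"qs":[14,74,62],"zz":[57,64,96,63,10],"zzb":46}
After op 4 (add /qs/3 87): {"l":95,"qs":[14,74,62,87],"zz":[57,64,96,63,10],"zzb":46}
After op 5 (add /zz/0 40): {"l":95,"qs":[14,74,62,87],"zz":[40,57,64,96,63,10],"zzb":46}
After op 6 (replace /zz/1 70): {"l":95,"qs":[14,74,62,87],"zz":[40,70,64,96,63,10],"zzb":46}
After op 7 (remove /zzb): {"l":95,"qs":[14,74,62,87],"zz":[40,70,64,96,63,10]}
After op 8 (add /qs/4 88): {"l":95,"qs":[14,74,62,87,88],"zz":[40,70,64,96,63,10]}
Size at path /qs: 5

Answer: 5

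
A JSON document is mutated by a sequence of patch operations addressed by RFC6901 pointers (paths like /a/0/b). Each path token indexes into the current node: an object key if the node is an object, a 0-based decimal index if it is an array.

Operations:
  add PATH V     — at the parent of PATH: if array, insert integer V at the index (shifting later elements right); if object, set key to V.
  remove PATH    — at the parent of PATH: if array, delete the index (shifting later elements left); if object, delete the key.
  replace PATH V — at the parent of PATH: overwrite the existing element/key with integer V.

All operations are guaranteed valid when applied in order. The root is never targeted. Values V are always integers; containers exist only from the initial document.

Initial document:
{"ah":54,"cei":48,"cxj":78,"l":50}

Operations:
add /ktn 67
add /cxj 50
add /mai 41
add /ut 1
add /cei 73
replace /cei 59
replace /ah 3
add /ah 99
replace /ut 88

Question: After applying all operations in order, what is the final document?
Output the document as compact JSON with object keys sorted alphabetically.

After op 1 (add /ktn 67): {"ah":54,"cei":48,"cxj":78,"ktn":67,"l":50}
After op 2 (add /cxj 50): {"ah":54,"cei":48,"cxj":50,"ktn":67,"l":50}
After op 3 (add /mai 41): {"ah":54,"cei":48,"cxj":50,"ktn":67,"l":50,"mai":41}
After op 4 (add /ut 1): {"ah":54,"cei":48,"cxj":50,"ktn":67,"l":50,"mai":41,"ut":1}
After op 5 (add /cei 73): {"ah":54,"cei":73,"cxj":50,"ktn":67,"l":50,"mai":41,"ut":1}
After op 6 (replace /cei 59): {"ah":54,"cei":59,"cxj":50,"ktn":67,"l":50,"mai":41,"ut":1}
After op 7 (replace /ah 3): {"ah":3,"cei":59,"cxj":50,"ktn":67,"l":50,"mai":41,"ut":1}
After op 8 (add /ah 99): {"ah":99,"cei":59,"cxj":50,"ktn":67,"l":50,"mai":41,"ut":1}
After op 9 (replace /ut 88): {"ah":99,"cei":59,"cxj":50,"ktn":67,"l":50,"mai":41,"ut":88}

Answer: {"ah":99,"cei":59,"cxj":50,"ktn":67,"l":50,"mai":41,"ut":88}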